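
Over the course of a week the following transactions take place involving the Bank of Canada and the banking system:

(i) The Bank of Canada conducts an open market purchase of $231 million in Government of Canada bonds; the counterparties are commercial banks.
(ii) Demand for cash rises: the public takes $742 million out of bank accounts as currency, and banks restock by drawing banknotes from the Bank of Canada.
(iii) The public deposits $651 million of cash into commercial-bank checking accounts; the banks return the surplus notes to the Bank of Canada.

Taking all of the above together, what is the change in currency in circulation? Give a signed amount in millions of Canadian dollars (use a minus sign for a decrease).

+$91 million

Bank of Canada balance sheet:
  Assets:      Securities +$231M
  Liabilities: Bank reserves +$140M, Currency in circulation +$91M
Commercial banking system:
  Assets:      Reserves at CB +$140M, Securities −$231M
  Liabilities: Checkable deposits −$91M
So the change in currency in circulation is +$91 million.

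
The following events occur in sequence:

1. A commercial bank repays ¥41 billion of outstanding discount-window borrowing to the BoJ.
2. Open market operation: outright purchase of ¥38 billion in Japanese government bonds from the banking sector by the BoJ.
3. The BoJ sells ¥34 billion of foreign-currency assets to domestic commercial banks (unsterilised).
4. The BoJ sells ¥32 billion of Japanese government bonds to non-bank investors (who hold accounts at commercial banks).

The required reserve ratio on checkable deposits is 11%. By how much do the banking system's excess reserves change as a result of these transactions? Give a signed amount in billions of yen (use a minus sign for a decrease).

-¥65.48 billion

Discount-window repayment ¥41 billion: reserves −¥41B, deposits 0.
OMO purchase (from banks) ¥38 billion: reserves +¥38B, deposits 0.
FX sale ¥34 billion: reserves −¥34B, deposits 0.
Asset sale (to non-banks) ¥32 billion: reserves −¥32B, deposits −¥32B.
Totals: Δreserves = −¥69B, Δdeposits = −¥32B.
Δrequired reserves = 11% × −¥32B = −¥3.52B.
Δexcess reserves = Δreserves − Δrequired = −¥69B − (−¥3.52B) = -¥65.48 billion.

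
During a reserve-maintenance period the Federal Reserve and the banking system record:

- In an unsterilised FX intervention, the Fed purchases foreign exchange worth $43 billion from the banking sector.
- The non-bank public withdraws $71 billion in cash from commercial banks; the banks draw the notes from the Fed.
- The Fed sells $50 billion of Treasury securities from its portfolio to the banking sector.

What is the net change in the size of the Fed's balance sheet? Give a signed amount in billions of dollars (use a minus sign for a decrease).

FX purchase $43 billion: a Fed asset is acquired → +$43B.
Currency withdrawal $71 billion: only the composition of liabilities changes → 0.
OMO sale (to banks) $50 billion: a Fed asset is shed → −$50B.
Net: 43 + 0 − 50 = -$7 billion.

-$7 billion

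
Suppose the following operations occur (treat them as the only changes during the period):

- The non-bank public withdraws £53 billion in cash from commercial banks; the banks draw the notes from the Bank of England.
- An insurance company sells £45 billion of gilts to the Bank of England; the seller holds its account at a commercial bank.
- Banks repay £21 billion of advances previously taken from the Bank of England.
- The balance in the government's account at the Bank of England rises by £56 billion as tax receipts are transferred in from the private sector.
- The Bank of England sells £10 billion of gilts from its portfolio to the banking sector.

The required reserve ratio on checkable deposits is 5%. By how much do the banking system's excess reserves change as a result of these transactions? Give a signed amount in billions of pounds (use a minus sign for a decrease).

-£91.8 billion

Currency withdrawal £53 billion: reserves −£53B, deposits −£53B.
Asset purchase (from non-banks) £45 billion: reserves +£45B, deposits +£45B.
Discount-window repayment £21 billion: reserves −£21B, deposits 0.
Government account inflow £56 billion: reserves −£56B, deposits −£56B.
OMO sale (to banks) £10 billion: reserves −£10B, deposits 0.
Totals: Δreserves = −£95B, Δdeposits = −£64B.
Δrequired reserves = 5% × −£64B = −£3.2B.
Δexcess reserves = Δreserves − Δrequired = −£95B − (−£3.2B) = -£91.8 billion.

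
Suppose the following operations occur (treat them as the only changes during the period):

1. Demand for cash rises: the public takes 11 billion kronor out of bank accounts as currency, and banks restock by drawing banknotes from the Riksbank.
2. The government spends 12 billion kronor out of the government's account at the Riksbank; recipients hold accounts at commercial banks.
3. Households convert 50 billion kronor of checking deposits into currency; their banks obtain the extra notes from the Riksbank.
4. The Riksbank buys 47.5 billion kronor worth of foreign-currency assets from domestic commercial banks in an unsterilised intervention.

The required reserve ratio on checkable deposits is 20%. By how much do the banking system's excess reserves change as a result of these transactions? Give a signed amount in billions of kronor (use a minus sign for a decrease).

+8.3 billion

Currency withdrawal 11 billion kronor: reserves −11B, deposits −11B.
Government spending 12 billion kronor: reserves +12B, deposits +12B.
Currency withdrawal 50 billion kronor: reserves −50B, deposits −50B.
FX purchase 47.5 billion kronor: reserves +47.5B, deposits 0.
Totals: Δreserves = −1.5B, Δdeposits = −49B.
Δrequired reserves = 20% × −49B = −9.8B.
Δexcess reserves = Δreserves − Δrequired = −1.5B − (−9.8B) = +8.3 billion.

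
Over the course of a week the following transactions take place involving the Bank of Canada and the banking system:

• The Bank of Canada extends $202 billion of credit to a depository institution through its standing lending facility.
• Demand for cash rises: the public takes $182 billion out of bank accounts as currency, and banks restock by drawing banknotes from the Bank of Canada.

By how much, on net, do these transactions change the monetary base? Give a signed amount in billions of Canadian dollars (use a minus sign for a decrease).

Discount-window loan $202 billion: Bank of Canada balance sheet expands → +$202B.
Currency withdrawal $182 billion: just a shift between currency and reserves — both are base money → 0.
Net: 202 + 0 = +$202 billion.

+$202 billion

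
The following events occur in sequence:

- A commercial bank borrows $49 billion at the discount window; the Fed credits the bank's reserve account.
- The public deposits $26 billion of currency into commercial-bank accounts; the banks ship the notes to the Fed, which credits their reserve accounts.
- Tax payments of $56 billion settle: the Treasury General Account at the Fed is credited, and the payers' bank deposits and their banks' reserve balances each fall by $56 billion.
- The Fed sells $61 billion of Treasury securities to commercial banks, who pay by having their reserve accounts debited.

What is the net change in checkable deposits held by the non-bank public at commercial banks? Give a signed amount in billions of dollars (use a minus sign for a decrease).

-$30 billion

Discount-window loan $49 billion: the counterparty is a bank, so public deposits are unchanged → 0.
Currency deposit $26 billion: non-bank counterparties' bank balances rise → +$26B.
Government account inflow $56 billion: non-bank counterparties' bank balances fall → −$56B.
OMO sale (to banks) $61 billion: the counterparty is a bank, so public deposits are unchanged → 0.
Net: 0 + 26 − 56 + 0 = -$30 billion.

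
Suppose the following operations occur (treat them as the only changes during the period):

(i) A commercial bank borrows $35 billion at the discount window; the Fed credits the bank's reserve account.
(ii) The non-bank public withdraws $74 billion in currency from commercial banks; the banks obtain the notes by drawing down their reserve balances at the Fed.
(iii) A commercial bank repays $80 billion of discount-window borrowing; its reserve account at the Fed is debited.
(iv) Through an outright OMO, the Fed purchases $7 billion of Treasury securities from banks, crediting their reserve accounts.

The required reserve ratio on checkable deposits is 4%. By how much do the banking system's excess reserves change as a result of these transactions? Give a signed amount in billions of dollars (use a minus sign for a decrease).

-$109.04 billion

Discount-window loan $35 billion: reserves +$35B, deposits 0.
Currency withdrawal $74 billion: reserves −$74B, deposits −$74B.
Discount-window repayment $80 billion: reserves −$80B, deposits 0.
OMO purchase (from banks) $7 billion: reserves +$7B, deposits 0.
Totals: Δreserves = −$112B, Δdeposits = −$74B.
Δrequired reserves = 4% × −$74B = −$2.96B.
Δexcess reserves = Δreserves − Δrequired = −$112B − (−$2.96B) = -$109.04 billion.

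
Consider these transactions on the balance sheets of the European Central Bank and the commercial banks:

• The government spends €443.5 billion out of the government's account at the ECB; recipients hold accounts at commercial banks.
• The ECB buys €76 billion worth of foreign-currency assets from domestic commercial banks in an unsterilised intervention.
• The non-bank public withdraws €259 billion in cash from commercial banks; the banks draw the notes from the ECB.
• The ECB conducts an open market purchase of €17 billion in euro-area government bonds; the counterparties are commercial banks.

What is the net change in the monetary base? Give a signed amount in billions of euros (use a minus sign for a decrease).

+€536.5 billion

Government spending €443.5 billion: a non-base liability converts back to reserves → +€443.5B.
FX purchase €76 billion: ECB balance sheet expands → +€76B.
Currency withdrawal €259 billion: just a shift between currency and reserves — both are base money → 0.
OMO purchase (from banks) €17 billion: ECB balance sheet expands → +€17B.
Net: 443.5 + 76 + 0 + 17 = +€536.5 billion.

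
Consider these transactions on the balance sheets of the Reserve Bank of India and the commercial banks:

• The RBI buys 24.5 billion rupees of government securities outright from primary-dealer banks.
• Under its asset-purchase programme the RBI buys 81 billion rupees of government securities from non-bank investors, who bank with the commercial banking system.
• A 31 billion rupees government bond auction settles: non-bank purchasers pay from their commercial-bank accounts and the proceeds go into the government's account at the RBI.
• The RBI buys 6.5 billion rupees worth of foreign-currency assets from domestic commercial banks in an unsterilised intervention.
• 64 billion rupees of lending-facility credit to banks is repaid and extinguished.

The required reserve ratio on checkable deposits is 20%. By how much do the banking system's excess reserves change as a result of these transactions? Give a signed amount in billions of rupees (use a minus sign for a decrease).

+7 billion

OMO purchase (from banks) 24.5 billion rupees: reserves +24.5B, deposits 0.
Asset purchase (from non-banks) 81 billion rupees: reserves +81B, deposits +81B.
Government account inflow 31 billion rupees: reserves −31B, deposits −31B.
FX purchase 6.5 billion rupees: reserves +6.5B, deposits 0.
Discount-window repayment 64 billion rupees: reserves −64B, deposits 0.
Totals: Δreserves = +17B, Δdeposits = +50B.
Δrequired reserves = 20% × +50B = +10B.
Δexcess reserves = Δreserves − Δrequired = +17B − (+10B) = +7 billion.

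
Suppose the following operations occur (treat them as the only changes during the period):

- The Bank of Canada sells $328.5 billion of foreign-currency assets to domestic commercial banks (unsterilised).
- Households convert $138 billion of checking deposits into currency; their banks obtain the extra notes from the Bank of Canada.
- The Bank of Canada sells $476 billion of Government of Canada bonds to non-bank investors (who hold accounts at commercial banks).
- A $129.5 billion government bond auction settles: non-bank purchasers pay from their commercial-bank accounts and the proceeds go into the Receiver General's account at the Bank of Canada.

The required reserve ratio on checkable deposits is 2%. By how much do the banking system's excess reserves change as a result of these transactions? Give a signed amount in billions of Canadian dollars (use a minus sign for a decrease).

FX sale $328.5 billion: reserves −$328.5B, deposits 0.
Currency withdrawal $138 billion: reserves −$138B, deposits −$138B.
Asset sale (to non-banks) $476 billion: reserves −$476B, deposits −$476B.
Government account inflow $129.5 billion: reserves −$129.5B, deposits −$129.5B.
Totals: Δreserves = −$1072B, Δdeposits = −$743.5B.
Δrequired reserves = 2% × −$743.5B = −$14.87B.
Δexcess reserves = Δreserves − Δrequired = −$1072B − (−$14.87B) = -$1057.13 billion.

-$1057.13 billion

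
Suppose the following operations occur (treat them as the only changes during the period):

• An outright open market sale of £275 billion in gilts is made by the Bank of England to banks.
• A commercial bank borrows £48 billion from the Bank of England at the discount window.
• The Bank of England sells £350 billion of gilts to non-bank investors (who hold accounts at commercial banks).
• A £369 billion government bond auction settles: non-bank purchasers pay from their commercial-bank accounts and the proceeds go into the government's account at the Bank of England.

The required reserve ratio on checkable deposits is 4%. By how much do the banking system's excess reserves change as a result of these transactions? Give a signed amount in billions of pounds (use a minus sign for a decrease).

OMO sale (to banks) £275 billion: reserves −£275B, deposits 0.
Discount-window loan £48 billion: reserves +£48B, deposits 0.
Asset sale (to non-banks) £350 billion: reserves −£350B, deposits −£350B.
Government account inflow £369 billion: reserves −£369B, deposits −£369B.
Totals: Δreserves = −£946B, Δdeposits = −£719B.
Δrequired reserves = 4% × −£719B = −£28.76B.
Δexcess reserves = Δreserves − Δrequired = −£946B − (−£28.76B) = -£917.24 billion.

-£917.24 billion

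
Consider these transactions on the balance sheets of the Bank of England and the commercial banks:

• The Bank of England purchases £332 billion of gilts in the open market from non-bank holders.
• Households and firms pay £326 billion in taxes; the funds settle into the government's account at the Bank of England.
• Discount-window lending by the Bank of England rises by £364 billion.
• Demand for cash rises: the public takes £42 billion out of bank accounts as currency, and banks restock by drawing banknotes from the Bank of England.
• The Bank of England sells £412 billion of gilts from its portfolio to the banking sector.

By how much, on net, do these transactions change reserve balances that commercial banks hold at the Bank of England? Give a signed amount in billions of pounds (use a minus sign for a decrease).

Asset purchase (from non-banks) £332 billion: the Bank of England pays by crediting reserve accounts → +£332B.
Government account inflow £326 billion: funds move from bank reserves into the government account → −£326B.
Discount-window loan £364 billion: the loan is credited to the bank's reserve account → +£364B.
Currency withdrawal £42 billion: banks swap reserves for currency → −£42B.
OMO sale (to banks) £412 billion: the buying banks pay out of their reserve balances → −£412B.
Net: 332 − 326 + 364 − 42 − 412 = -£84 billion.

-£84 billion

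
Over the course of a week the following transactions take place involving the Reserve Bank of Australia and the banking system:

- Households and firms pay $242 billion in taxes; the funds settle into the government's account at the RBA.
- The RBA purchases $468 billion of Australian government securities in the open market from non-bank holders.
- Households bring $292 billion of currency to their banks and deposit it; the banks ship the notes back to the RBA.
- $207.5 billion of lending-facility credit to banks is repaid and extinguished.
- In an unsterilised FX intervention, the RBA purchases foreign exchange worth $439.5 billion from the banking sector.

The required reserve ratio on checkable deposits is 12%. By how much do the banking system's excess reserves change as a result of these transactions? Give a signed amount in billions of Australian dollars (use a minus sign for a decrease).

Government account inflow $242 billion: reserves −$242B, deposits −$242B.
Asset purchase (from non-banks) $468 billion: reserves +$468B, deposits +$468B.
Currency deposit $292 billion: reserves +$292B, deposits +$292B.
Discount-window repayment $207.5 billion: reserves −$207.5B, deposits 0.
FX purchase $439.5 billion: reserves +$439.5B, deposits 0.
Totals: Δreserves = +$750B, Δdeposits = +$518B.
Δrequired reserves = 12% × +$518B = +$62.16B.
Δexcess reserves = Δreserves − Δrequired = +$750B − (+$62.16B) = +$687.84 billion.

+$687.84 billion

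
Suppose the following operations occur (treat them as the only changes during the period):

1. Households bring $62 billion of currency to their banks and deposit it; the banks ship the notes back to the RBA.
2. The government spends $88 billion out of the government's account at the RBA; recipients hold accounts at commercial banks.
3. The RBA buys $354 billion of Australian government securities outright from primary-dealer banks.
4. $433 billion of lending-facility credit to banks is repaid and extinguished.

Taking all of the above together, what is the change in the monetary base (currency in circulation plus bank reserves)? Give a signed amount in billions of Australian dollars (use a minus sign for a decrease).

Currency deposit $62 billion: just a shift between currency and reserves — both are base money → 0.
Government spending $88 billion: a non-base liability converts back to reserves → +$88B.
OMO purchase (from banks) $354 billion: RBA balance sheet expands → +$354B.
Discount-window repayment $433 billion: RBA balance sheet contracts → −$433B.
Net: 0 + 88 + 354 − 433 = +$9 billion.

+$9 billion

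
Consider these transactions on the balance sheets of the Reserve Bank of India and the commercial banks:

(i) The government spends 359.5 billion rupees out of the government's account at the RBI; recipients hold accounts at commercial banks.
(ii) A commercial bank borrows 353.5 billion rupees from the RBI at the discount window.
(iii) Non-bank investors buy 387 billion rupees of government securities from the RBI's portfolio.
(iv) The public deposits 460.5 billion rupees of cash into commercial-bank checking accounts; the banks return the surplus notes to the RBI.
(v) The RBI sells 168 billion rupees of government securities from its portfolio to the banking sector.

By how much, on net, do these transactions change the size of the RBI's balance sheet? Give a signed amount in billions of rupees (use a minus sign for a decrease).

Government spending 359.5 billion rupees: only the composition of liabilities changes → 0.
Discount-window loan 353.5 billion rupees: an RBI asset is acquired → +353.5B.
Asset sale (to non-banks) 387 billion rupees: an RBI asset is shed → −387B.
Currency deposit 460.5 billion rupees: only the composition of liabilities changes → 0.
OMO sale (to banks) 168 billion rupees: an RBI asset is shed → −168B.
Net: 0 + 353.5 − 387 + 0 − 168 = -201.5 billion.

-201.5 billion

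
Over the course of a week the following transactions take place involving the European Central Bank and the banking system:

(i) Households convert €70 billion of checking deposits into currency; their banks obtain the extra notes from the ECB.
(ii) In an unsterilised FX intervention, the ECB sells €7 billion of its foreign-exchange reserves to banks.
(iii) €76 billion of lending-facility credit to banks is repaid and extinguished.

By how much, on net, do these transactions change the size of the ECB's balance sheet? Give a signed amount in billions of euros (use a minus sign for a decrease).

-€83 billion

Currency withdrawal €70 billion: only the composition of liabilities changes → 0.
FX sale €7 billion: an ECB asset is shed → −€7B.
Discount-window repayment €76 billion: an ECB asset is shed → −€76B.
Net: 0 − 7 − 76 = -€83 billion.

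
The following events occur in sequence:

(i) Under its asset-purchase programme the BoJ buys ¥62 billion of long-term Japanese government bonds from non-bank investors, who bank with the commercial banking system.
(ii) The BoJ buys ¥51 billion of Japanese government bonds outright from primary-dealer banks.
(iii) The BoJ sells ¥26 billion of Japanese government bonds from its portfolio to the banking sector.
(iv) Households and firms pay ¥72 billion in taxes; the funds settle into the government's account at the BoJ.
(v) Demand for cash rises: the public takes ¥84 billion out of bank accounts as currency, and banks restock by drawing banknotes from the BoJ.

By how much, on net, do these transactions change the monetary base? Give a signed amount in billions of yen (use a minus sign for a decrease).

+¥15 billion

BoJ balance sheet:
  Assets:      Securities +¥87B
  Liabilities: Bank reserves −¥69B, Currency in circulation +¥84B, Government deposits +¥72B
Monetary base = currency + reserves: +¥84B + (−¥69B) = +¥15 billion.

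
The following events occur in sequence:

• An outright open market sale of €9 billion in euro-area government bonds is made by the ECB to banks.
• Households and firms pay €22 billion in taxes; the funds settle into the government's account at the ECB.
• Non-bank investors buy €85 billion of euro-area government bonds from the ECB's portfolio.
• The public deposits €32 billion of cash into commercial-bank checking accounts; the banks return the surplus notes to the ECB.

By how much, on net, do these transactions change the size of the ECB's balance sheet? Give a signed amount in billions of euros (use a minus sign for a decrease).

OMO sale (to banks) €9 billion: an ECB asset is shed → −€9B.
Government account inflow €22 billion: only the composition of liabilities changes → 0.
Asset sale (to non-banks) €85 billion: an ECB asset is shed → −€85B.
Currency deposit €32 billion: only the composition of liabilities changes → 0.
Net: −9 + 0 − 85 + 0 = -€94 billion.

-€94 billion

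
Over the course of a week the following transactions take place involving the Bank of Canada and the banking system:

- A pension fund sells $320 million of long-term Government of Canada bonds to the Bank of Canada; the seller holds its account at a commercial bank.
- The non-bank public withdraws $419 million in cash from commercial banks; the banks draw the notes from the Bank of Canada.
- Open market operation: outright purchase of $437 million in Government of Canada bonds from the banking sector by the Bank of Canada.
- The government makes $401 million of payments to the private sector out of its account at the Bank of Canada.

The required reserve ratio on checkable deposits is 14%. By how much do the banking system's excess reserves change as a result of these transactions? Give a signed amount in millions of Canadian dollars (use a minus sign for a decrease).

+$696.72 million

Asset purchase (from non-banks) $320 million: reserves +$320M, deposits +$320M.
Currency withdrawal $419 million: reserves −$419M, deposits −$419M.
OMO purchase (from banks) $437 million: reserves +$437M, deposits 0.
Government spending $401 million: reserves +$401M, deposits +$401M.
Totals: Δreserves = +$739M, Δdeposits = +$302M.
Δrequired reserves = 14% × +$302M = +$42.28M.
Δexcess reserves = Δreserves − Δrequired = +$739M − (+$42.28M) = +$696.72 million.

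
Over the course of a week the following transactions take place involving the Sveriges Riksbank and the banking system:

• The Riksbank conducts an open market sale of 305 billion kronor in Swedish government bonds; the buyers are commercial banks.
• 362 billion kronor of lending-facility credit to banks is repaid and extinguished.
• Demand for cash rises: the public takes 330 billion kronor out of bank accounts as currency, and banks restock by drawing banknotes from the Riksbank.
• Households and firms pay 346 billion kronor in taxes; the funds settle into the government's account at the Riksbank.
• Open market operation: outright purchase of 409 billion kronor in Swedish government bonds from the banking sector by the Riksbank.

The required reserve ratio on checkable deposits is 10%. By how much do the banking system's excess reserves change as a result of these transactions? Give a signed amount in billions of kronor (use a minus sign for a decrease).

-866.4 billion

OMO sale (to banks) 305 billion kronor: reserves −305B, deposits 0.
Discount-window repayment 362 billion kronor: reserves −362B, deposits 0.
Currency withdrawal 330 billion kronor: reserves −330B, deposits −330B.
Government account inflow 346 billion kronor: reserves −346B, deposits −346B.
OMO purchase (from banks) 409 billion kronor: reserves +409B, deposits 0.
Totals: Δreserves = −934B, Δdeposits = −676B.
Δrequired reserves = 10% × −676B = −67.6B.
Δexcess reserves = Δreserves − Δrequired = −934B − (−67.6B) = -866.4 billion.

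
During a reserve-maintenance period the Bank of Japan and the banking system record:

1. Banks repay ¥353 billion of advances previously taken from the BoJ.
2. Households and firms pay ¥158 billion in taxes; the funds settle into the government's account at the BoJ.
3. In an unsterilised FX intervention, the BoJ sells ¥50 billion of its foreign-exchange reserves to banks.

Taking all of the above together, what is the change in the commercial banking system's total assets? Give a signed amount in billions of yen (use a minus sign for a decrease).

-¥511 billion

BoJ balance sheet:
  Assets:      Loans to banks −¥353B, Foreign assets −¥50B
  Liabilities: Bank reserves −¥561B, Government deposits +¥158B
Commercial banking system:
  Assets:      Reserves at CB −¥561B, Foreign assets +¥50B
  Liabilities: Checkable deposits −¥158B, Borrowings from CB −¥353B
Change in total bank assets = -¥511 billion.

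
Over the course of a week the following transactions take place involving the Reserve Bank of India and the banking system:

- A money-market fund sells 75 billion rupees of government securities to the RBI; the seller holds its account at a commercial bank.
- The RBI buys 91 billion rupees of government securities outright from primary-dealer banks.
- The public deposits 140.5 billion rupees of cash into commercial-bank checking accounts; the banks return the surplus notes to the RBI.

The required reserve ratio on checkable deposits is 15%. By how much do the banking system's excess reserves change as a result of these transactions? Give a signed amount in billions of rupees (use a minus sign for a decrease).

Asset purchase (from non-banks) 75 billion rupees: reserves +75B, deposits +75B.
OMO purchase (from banks) 91 billion rupees: reserves +91B, deposits 0.
Currency deposit 140.5 billion rupees: reserves +140.5B, deposits +140.5B.
Totals: Δreserves = +306.5B, Δdeposits = +215.5B.
Δrequired reserves = 15% × +215.5B = +32.325B.
Δexcess reserves = Δreserves − Δrequired = +306.5B − (+32.325B) = +274.175 billion.

+274.175 billion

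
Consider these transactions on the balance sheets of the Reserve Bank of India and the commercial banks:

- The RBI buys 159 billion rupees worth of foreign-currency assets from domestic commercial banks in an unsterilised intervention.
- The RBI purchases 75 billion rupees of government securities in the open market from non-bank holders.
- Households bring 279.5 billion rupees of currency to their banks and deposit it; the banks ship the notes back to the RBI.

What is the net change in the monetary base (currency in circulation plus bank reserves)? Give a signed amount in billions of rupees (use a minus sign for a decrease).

+234 billion

RBI balance sheet:
  Assets:      Securities +75B, Foreign assets +159B
  Liabilities: Bank reserves +513.5B, Currency in circulation −279.5B
Monetary base = currency + reserves: −279.5B + (+513.5B) = +234 billion.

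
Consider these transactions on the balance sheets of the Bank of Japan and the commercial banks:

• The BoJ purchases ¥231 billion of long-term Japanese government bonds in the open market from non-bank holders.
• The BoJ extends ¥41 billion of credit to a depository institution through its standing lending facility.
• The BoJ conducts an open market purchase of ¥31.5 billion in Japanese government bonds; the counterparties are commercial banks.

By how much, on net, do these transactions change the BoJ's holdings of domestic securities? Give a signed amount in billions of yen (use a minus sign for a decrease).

+¥262.5 billion

BoJ balance sheet:
  Assets:      Securities +¥262.5B, Loans to banks +¥41B
  Liabilities: Bank reserves +¥303.5B
So the change in the BoJ's holdings of domestic securities is +¥262.5 billion.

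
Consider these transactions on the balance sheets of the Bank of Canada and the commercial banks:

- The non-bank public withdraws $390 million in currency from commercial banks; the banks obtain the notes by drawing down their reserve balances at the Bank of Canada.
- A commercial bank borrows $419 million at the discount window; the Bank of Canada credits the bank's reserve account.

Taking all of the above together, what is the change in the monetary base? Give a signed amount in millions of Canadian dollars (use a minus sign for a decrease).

Currency withdrawal $390 million: just a shift between currency and reserves — both are base money → 0.
Discount-window loan $419 million: Bank of Canada balance sheet expands → +$419M.
Net: 0 + 419 = +$419 million.

+$419 million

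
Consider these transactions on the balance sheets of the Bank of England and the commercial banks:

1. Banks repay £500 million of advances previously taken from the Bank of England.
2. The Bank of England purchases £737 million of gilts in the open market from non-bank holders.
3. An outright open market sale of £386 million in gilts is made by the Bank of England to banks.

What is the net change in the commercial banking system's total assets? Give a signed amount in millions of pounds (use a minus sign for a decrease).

+£237 million

Discount-window repayment £500 million: bank balance sheets shrink → −£500M.
Asset purchase (from non-banks) £737 million: bank balance sheets expand → +£737M.
OMO sale (to banks) £386 million: just an asset swap on bank balance sheets → 0.
Net: −500 + 737 + 0 = +£237 million.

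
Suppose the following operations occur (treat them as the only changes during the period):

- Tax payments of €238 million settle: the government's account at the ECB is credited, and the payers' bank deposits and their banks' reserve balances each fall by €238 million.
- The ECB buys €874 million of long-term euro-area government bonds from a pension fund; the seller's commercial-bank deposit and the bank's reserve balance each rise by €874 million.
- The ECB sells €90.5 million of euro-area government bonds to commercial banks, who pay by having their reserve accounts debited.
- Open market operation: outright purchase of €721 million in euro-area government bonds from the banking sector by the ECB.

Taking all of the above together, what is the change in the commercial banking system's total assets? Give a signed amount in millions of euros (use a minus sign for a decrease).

ECB balance sheet:
  Assets:      Securities +€1504.5M
  Liabilities: Bank reserves +€1266.5M, Government deposits +€238M
Commercial banking system:
  Assets:      Reserves at CB +€1266.5M, Securities −€630.5M
  Liabilities: Checkable deposits +€636M
Change in total bank assets = +€636 million.

+€636 million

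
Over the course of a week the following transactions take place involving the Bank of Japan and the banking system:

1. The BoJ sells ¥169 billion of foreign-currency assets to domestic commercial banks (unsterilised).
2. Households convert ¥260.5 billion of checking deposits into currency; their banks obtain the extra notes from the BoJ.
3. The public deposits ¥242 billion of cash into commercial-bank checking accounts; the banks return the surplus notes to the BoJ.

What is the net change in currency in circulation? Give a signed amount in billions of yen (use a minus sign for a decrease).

FX sale ¥169 billion: no currency enters or leaves circulation → 0.
Currency withdrawal ¥260.5 billion: notes leave the central bank → +¥260.5B.
Currency deposit ¥242 billion: notes return to the central bank → −¥242B.
Net: 0 + 260.5 − 242 = +¥18.5 billion.

+¥18.5 billion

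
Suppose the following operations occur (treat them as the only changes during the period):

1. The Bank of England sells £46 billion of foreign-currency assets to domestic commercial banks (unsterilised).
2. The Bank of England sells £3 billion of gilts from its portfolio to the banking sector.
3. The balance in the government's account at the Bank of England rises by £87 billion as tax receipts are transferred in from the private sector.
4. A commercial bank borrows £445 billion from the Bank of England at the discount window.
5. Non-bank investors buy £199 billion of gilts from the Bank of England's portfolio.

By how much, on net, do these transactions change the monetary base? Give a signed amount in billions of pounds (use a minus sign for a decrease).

FX sale £46 billion: Bank of England balance sheet contracts → −£46B.
OMO sale (to banks) £3 billion: Bank of England balance sheet contracts → −£3B.
Government account inflow £87 billion: reserves shift to a non-base liability → −£87B.
Discount-window loan £445 billion: Bank of England balance sheet expands → +£445B.
Asset sale (to non-banks) £199 billion: Bank of England balance sheet contracts → −£199B.
Net: −46 − 3 − 87 + 445 − 199 = +£110 billion.

+£110 billion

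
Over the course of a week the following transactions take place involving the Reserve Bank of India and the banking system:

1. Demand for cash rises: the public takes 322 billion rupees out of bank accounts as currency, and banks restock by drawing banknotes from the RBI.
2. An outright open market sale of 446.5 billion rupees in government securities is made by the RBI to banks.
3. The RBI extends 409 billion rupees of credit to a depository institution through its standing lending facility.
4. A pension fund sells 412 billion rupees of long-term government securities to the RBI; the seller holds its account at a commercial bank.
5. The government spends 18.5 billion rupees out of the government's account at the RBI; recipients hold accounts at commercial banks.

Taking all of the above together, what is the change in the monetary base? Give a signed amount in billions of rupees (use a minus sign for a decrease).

+393 billion

RBI balance sheet:
  Assets:      Securities −34.5B, Loans to banks +409B
  Liabilities: Bank reserves +71B, Currency in circulation +322B, Government deposits −18.5B
Commercial banking system:
  Assets:      Reserves at CB +71B, Securities +446.5B
  Liabilities: Checkable deposits +108.5B, Borrowings from CB +409B
Monetary base = currency + reserves: +322B + (+71B) = +393 billion.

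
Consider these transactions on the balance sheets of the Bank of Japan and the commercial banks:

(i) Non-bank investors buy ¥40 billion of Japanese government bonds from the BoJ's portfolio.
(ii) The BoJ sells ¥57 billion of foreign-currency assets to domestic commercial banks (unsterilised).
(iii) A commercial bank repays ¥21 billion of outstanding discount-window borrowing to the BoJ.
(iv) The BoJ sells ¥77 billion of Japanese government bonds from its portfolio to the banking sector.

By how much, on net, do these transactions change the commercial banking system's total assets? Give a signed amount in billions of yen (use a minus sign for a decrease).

Asset sale (to non-banks) ¥40 billion: bank balance sheets shrink → −¥40B.
FX sale ¥57 billion: just an asset swap on bank balance sheets → 0.
Discount-window repayment ¥21 billion: bank balance sheets shrink → −¥21B.
OMO sale (to banks) ¥77 billion: just an asset swap on bank balance sheets → 0.
Net: −40 + 0 − 21 + 0 = -¥61 billion.

-¥61 billion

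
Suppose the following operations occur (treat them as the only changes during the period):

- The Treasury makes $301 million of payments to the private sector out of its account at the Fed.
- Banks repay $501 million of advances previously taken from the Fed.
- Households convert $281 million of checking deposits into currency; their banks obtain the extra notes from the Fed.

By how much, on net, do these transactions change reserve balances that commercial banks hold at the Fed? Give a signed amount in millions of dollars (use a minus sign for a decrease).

-$481 million

Fed balance sheet:
  Assets:      Loans to banks −$501M
  Liabilities: Bank reserves −$481M, Currency in circulation +$281M, Government deposits −$301M
So the change in reserve balances that commercial banks hold at the Fed is -$481 million.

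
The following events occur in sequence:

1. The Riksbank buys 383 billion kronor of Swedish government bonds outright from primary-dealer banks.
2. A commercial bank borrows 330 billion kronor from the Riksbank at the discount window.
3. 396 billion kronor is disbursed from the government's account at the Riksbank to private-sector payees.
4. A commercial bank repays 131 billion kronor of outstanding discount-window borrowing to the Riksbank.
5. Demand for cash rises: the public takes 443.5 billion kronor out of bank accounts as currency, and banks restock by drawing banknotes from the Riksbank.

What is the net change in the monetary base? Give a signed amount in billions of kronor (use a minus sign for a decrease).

Riksbank balance sheet:
  Assets:      Securities +383B, Loans to banks +199B
  Liabilities: Bank reserves +534.5B, Currency in circulation +443.5B, Government deposits −396B
Monetary base = currency + reserves: +443.5B + (+534.5B) = +978 billion.

+978 billion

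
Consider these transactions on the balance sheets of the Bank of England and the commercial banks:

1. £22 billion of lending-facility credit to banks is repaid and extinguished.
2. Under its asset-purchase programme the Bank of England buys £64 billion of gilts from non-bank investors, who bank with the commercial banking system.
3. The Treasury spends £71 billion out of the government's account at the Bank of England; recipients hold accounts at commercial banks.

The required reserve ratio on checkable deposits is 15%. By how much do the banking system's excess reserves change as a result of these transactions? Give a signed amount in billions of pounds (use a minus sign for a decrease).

+£92.75 billion

Discount-window repayment £22 billion: reserves −£22B, deposits 0.
Asset purchase (from non-banks) £64 billion: reserves +£64B, deposits +£64B.
Government spending £71 billion: reserves +£71B, deposits +£71B.
Totals: Δreserves = +£113B, Δdeposits = +£135B.
Δrequired reserves = 15% × +£135B = +£20.25B.
Δexcess reserves = Δreserves − Δrequired = +£113B − (+£20.25B) = +£92.75 billion.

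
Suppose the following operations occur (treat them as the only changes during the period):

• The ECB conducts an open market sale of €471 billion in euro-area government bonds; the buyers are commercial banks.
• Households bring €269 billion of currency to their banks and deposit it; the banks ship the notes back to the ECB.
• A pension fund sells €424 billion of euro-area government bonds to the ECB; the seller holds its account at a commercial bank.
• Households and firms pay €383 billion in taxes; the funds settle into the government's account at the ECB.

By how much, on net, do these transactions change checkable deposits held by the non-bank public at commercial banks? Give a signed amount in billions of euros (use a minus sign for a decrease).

ECB balance sheet:
  Assets:      Securities −€47B
  Liabilities: Bank reserves −€161B, Currency in circulation −€269B, Government deposits +€383B
Commercial banking system:
  Assets:      Reserves at CB −€161B, Securities +€471B
  Liabilities: Checkable deposits +€310B
So the change in checkable deposits held by the non-bank public at commercial banks is +€310 billion.

+€310 billion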